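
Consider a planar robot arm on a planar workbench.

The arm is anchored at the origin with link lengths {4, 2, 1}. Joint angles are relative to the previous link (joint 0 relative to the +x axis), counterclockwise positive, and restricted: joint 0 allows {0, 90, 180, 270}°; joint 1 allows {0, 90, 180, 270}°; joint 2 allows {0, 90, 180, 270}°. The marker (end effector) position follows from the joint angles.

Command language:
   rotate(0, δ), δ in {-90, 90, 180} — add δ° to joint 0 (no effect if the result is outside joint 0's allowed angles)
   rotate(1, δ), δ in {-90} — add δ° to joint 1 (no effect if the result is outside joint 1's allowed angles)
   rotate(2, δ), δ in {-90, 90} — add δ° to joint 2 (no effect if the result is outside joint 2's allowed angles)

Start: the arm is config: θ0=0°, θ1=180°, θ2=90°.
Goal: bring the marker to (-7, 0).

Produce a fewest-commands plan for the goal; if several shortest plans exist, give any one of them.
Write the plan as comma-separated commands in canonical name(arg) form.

rotate(1, -90), rotate(1, -90), rotate(2, -90), rotate(0, 180)

initial: config: θ0=0°, θ1=180°, θ2=90°
1. rotate(1, -90) → config: θ0=0°, θ1=90°, θ2=90°
2. rotate(1, -90) → config: θ0=0°, θ1=0°, θ2=90°
3. rotate(2, -90) → config: θ0=0°, θ1=0°, θ2=0°
4. rotate(0, 180) → config: θ0=180°, θ1=0°, θ2=0°
no 3-step plan works, so 4 is optimal.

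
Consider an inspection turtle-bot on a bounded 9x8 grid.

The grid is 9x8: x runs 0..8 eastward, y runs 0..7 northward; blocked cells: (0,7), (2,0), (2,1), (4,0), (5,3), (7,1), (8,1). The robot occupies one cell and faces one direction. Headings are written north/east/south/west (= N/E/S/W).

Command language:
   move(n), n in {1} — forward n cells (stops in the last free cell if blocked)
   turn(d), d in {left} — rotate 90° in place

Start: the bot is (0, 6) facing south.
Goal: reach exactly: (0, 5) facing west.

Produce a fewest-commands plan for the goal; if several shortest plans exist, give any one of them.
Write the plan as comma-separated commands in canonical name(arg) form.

begin: (0, 6) facing south
[1] after move(1): (0, 5) facing south
[2] after turn(left): (0, 5) facing east
[3] after turn(left): (0, 5) facing north
[4] after turn(left): (0, 5) facing west
nothing shorter than 4 reaches the goal.

move(1), turn(left), turn(left), turn(left)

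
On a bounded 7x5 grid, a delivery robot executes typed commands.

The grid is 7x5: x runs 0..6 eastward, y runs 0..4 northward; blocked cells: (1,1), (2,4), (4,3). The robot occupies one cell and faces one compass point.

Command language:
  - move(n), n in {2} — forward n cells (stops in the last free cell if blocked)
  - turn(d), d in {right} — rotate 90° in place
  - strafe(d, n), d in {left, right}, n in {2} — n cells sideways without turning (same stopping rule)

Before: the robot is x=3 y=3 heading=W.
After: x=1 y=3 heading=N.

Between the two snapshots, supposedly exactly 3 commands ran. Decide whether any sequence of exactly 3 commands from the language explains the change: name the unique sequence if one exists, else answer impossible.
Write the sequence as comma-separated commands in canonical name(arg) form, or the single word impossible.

key: running strafe(left, 2) before turn(right) would end elsewhere — order is forced
from: x=3 y=3 heading=W
1. turn(right) → x=3 y=3 heading=N
2. strafe(right, 2) → x=3 y=3 heading=N
3. strafe(left, 2) → x=1 y=3 heading=N
no rival 3-sequence matches.

turn(right), strafe(right, 2), strafe(left, 2)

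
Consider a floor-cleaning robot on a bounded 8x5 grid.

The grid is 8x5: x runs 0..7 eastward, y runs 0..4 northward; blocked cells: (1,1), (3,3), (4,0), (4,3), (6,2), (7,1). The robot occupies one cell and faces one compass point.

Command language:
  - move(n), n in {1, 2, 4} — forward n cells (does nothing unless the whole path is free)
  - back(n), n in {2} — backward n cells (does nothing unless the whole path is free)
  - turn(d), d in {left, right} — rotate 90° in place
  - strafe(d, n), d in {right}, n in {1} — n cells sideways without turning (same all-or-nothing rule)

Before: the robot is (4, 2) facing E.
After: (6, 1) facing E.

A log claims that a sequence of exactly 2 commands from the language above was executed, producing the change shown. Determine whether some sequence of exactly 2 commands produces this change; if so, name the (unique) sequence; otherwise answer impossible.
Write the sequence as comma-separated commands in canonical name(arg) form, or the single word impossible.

key: running move(2) before strafe(right, 1) would end elsewhere — order is forced
start: (4, 2) facing E
t=1 strafe(right, 1) ⇒ (4, 1) facing E
t=2 move(2) ⇒ (6, 1) facing E
all 49 alternatives checked — unique.

strafe(right, 1), move(2)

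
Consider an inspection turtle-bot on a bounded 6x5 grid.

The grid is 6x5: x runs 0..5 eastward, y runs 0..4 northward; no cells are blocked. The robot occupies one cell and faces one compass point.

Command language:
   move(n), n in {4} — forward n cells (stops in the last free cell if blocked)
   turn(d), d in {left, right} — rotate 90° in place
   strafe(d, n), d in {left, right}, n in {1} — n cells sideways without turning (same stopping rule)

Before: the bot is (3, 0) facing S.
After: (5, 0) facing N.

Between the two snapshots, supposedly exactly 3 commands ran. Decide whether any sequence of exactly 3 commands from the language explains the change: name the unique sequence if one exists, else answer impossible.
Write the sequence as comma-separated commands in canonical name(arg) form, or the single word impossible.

key: move(4) runs into the grid edge before its full distance
begin: (3, 0) facing S
step 1 (turn(left)): (3, 0) facing E
step 2 (move(4)): (5, 0) facing E
step 3 (turn(left)): (5, 0) facing N
uniquely the one of 125 3-step routes that fits.

turn(left), move(4), turn(left)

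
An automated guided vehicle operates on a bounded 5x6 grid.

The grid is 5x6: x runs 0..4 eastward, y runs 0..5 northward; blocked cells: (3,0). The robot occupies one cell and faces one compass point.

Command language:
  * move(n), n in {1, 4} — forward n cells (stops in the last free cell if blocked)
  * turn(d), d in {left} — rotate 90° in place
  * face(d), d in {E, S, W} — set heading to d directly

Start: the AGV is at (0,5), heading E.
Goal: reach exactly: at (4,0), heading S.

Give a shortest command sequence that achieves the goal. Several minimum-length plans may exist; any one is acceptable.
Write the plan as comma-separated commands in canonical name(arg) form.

move(4), face(S), move(1), move(4)

begin: at (0,5), heading E
1. move(4) → at (4,5), heading E
2. face(S) → at (4,5), heading S
3. move(1) → at (4,4), heading S
4. move(4) → at (4,0), heading S
minimal: 4 command(s), checked below 4.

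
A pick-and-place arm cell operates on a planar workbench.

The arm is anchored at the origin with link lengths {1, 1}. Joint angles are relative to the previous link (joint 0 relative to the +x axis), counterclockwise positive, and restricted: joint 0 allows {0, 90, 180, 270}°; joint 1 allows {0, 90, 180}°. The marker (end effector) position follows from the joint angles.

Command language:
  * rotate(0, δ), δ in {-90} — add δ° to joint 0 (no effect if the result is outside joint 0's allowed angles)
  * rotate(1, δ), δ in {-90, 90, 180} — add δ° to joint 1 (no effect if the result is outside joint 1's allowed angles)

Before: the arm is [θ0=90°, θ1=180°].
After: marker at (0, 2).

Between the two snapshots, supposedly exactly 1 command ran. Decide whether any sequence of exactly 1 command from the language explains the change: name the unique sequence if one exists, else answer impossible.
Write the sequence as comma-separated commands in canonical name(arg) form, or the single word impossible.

rotate(1, 180)

t0: [θ0=90°, θ1=180°]
[1] after rotate(1, 180): [θ0=90°, θ1=0°]
all 4 alternatives checked — unique.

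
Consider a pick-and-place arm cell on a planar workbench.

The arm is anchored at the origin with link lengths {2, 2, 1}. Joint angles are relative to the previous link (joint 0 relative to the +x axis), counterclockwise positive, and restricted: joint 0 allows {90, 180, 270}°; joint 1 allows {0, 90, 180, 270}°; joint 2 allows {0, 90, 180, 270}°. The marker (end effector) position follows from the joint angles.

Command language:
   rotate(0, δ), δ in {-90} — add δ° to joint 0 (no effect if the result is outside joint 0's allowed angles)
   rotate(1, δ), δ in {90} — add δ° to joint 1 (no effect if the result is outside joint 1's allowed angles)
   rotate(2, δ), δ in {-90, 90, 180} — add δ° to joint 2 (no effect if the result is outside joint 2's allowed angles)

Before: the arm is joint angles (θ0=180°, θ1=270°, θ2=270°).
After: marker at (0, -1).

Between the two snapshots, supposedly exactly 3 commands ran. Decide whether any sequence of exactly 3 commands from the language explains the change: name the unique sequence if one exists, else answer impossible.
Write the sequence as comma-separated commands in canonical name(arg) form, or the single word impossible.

rotate(1, 90), rotate(1, 90), rotate(1, 90)

start: joint angles (θ0=180°, θ1=270°, θ2=270°)
[1] after rotate(1, 90): joint angles (θ0=180°, θ1=0°, θ2=270°)
[2] after rotate(1, 90): joint angles (θ0=180°, θ1=90°, θ2=270°)
[3] after rotate(1, 90): joint angles (θ0=180°, θ1=180°, θ2=270°)
uniquely the one of 125 3-step routes that fits.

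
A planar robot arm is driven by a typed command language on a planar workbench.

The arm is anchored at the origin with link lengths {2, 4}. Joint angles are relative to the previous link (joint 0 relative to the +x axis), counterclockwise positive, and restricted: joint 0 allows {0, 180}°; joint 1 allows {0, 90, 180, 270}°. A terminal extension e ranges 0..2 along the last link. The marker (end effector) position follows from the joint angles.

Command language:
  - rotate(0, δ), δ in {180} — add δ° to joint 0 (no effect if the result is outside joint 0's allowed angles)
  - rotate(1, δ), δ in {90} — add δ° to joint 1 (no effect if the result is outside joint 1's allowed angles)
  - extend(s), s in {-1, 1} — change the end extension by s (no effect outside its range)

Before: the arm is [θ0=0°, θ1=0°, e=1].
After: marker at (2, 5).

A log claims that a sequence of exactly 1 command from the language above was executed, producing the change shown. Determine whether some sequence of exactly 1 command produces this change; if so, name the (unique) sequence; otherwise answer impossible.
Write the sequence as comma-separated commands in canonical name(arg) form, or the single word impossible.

rotate(1, 90)

begin: [θ0=0°, θ1=0°, e=1]
[1] after rotate(1, 90): [θ0=0°, θ1=90°, e=1]
no other 1-command option fits: unique.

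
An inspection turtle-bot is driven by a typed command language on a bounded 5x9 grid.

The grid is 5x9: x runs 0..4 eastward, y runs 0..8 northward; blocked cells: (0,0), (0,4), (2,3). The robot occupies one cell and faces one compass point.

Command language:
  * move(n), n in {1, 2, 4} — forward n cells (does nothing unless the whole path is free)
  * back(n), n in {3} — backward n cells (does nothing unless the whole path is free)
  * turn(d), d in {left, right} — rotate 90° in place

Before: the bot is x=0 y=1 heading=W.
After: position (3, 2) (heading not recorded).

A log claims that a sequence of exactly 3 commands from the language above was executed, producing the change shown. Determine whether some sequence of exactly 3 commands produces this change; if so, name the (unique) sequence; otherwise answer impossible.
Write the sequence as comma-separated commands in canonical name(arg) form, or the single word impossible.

key: running move(1) before back(3) would end elsewhere — order is forced
start: x=0 y=1 heading=W
t=1 back(3) ⇒ x=3 y=1 heading=W
t=2 turn(right) ⇒ x=3 y=1 heading=N
t=3 move(1) ⇒ x=3 y=2 heading=N
no other 3-command option fits: unique.

back(3), turn(right), move(1)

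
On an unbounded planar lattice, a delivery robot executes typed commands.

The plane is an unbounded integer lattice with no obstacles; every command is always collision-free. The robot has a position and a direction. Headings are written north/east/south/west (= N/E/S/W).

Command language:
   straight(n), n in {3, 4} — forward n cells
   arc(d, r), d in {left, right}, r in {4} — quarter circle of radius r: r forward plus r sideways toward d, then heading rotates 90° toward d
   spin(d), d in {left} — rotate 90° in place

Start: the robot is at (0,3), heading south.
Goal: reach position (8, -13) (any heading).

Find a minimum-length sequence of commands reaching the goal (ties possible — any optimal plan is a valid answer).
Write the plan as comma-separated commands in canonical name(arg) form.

arc(left, 4), arc(right, 4), straight(4), straight(4)

t0: at (0,3), heading south
t=1 arc(left, 4) ⇒ at (4,-1), heading east
t=2 arc(right, 4) ⇒ at (8,-5), heading south
t=3 straight(4) ⇒ at (8,-9), heading south
t=4 straight(4) ⇒ at (8,-13), heading south
shorter routes all fall short; 4 is best.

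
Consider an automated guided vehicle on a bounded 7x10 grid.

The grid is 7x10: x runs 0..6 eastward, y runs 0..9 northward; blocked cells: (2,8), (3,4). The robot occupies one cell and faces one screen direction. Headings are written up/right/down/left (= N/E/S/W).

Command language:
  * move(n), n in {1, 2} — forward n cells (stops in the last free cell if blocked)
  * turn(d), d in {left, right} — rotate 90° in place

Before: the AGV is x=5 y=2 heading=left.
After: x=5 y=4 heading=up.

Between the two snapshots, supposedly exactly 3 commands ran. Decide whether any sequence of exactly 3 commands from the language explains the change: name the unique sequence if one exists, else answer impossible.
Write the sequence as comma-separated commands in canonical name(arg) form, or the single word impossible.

key: order matters: swapping turn(right) and move(1) lands elsewhere
from: x=5 y=2 heading=left
t=1 turn(right) ⇒ x=5 y=2 heading=up
t=2 move(1) ⇒ x=5 y=3 heading=up
t=3 move(1) ⇒ x=5 y=4 heading=up
no other 3-command option fits: unique.

turn(right), move(1), move(1)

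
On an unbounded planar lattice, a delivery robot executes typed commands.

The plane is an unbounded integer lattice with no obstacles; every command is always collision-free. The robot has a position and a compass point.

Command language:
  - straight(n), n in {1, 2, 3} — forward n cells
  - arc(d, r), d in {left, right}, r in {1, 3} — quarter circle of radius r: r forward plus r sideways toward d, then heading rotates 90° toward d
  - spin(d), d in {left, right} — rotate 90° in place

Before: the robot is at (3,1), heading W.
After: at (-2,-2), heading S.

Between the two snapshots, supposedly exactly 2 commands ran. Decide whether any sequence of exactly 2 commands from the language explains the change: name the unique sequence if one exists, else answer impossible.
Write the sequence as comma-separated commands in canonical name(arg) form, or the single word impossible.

straight(2), arc(left, 3)

key: cell and facing (now S) both changed — the 2 commands mix motion and turning
initial: at (3,1), heading W
[1] after straight(2): at (1,1), heading W
[2] after arc(left, 3): at (-2,-2), heading S
no other 2-command option fits: unique.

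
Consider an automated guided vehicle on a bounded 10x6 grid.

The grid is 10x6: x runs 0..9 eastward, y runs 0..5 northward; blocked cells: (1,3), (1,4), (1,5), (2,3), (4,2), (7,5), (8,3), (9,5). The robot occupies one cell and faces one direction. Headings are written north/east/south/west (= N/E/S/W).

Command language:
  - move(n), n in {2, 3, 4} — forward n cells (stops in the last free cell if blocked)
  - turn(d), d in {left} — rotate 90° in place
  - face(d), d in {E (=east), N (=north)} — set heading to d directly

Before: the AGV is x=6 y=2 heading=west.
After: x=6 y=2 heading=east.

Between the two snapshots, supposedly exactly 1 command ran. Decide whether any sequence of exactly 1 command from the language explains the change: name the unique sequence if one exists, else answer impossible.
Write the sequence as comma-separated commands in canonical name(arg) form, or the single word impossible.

key: (6,2) unchanged — the single command moves nothing
from: x=6 y=2 heading=west
t=1 face(E) ⇒ x=6 y=2 heading=east
all 6 alternatives checked — unique.

face(E)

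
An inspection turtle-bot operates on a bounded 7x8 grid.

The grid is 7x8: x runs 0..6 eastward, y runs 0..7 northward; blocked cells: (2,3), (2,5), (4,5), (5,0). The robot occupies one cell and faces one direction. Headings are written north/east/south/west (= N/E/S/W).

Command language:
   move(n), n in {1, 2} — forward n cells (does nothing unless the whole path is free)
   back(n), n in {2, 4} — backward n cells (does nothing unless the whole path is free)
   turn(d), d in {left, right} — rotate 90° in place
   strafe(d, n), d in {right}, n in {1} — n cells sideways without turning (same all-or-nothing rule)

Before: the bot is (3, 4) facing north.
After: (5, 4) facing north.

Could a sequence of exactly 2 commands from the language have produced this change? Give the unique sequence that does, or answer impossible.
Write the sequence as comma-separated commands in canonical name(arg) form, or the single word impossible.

key: heading stays N — no command in the sequence turns
t0: (3, 4) facing north
step 1 (strafe(right, 1)): (4, 4) facing north
step 2 (strafe(right, 1)): (5, 4) facing north
no other 2-command option fits: unique.

strafe(right, 1), strafe(right, 1)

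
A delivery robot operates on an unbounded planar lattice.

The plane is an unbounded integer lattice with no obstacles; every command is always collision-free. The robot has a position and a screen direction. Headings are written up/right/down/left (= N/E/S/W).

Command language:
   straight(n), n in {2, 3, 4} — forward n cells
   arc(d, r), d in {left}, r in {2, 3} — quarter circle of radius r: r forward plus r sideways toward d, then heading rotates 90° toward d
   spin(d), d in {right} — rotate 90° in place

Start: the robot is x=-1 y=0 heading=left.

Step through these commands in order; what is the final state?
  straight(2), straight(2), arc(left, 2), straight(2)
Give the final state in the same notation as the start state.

x=-7 y=-4 heading=down

from: x=-1 y=0 heading=left
1. straight(2) → x=-3 y=0 heading=left
2. straight(2) → x=-5 y=0 heading=left
3. arc(left, 2) → x=-7 y=-2 heading=down
4. straight(2) → x=-7 y=-4 heading=down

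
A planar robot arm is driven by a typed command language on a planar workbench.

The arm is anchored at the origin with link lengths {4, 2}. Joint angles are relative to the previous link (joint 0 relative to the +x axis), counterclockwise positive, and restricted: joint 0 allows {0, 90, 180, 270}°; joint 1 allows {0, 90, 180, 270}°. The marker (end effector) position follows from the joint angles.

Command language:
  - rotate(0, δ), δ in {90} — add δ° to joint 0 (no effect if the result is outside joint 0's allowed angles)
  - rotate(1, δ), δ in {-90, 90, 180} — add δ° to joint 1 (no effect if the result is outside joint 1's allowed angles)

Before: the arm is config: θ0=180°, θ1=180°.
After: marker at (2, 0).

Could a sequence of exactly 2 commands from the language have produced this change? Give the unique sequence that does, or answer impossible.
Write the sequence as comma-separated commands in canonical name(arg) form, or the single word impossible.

rotate(0, 90), rotate(0, 90)

from: config: θ0=180°, θ1=180°
[1] after rotate(0, 90): config: θ0=270°, θ1=180°
[2] after rotate(0, 90): config: θ0=0°, θ1=180°
all 16 alternatives checked — unique.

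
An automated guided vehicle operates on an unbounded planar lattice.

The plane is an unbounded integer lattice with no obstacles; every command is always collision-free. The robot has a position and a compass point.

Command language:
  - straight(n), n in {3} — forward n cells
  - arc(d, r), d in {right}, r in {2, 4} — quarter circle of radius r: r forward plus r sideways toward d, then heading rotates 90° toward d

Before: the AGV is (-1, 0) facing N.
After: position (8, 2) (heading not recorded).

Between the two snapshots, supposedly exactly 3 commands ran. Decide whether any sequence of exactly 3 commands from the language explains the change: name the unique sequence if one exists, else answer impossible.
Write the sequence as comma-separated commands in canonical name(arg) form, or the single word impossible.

key: order matters: swapping arc(right, 4) and arc(right, 2) lands elsewhere
start: (-1, 0) facing N
t=1 arc(right, 4) ⇒ (3, 4) facing E
t=2 straight(3) ⇒ (6, 4) facing E
t=3 arc(right, 2) ⇒ (8, 2) facing S
no rival 3-sequence matches.

arc(right, 4), straight(3), arc(right, 2)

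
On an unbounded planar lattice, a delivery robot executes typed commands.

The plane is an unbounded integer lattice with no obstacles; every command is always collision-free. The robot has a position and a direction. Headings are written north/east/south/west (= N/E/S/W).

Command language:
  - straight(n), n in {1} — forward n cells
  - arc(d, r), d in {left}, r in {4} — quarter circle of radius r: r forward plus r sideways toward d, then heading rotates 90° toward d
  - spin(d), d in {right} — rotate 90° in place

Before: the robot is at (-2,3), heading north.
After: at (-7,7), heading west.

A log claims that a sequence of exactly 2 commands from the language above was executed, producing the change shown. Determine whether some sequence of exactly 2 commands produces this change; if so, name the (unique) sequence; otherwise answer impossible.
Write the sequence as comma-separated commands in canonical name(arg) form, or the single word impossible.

key: cell and facing (now W) both changed — the 2 commands mix motion and turning
initial: at (-2,3), heading north
[1] after arc(left, 4): at (-6,7), heading west
[2] after straight(1): at (-7,7), heading west
no other 2-command option fits: unique.

arc(left, 4), straight(1)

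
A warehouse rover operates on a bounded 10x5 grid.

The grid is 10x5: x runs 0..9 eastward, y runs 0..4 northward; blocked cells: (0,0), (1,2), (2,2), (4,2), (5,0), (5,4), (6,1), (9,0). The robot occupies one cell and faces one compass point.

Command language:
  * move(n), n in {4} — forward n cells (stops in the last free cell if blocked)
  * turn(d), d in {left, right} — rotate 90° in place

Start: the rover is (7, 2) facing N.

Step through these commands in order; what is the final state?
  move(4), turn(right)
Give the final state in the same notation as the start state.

initial: (7, 2) facing N
step 1 (move(4)): (7, 4) facing N
step 2 (turn(right)): (7, 4) facing E

(7, 4) facing E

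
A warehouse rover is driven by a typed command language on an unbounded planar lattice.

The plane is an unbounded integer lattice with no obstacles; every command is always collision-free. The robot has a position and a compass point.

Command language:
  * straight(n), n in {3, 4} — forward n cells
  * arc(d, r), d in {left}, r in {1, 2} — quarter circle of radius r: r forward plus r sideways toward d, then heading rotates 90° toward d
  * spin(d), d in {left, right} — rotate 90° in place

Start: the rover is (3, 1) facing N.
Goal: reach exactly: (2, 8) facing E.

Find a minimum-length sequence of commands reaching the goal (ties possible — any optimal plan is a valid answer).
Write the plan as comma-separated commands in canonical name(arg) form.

straight(3), straight(3), arc(left, 1), spin(right), spin(right)

begin: (3, 1) facing N
step 1 (straight(3)): (3, 4) facing N
step 2 (straight(3)): (3, 7) facing N
step 3 (arc(left, 1)): (2, 8) facing W
step 4 (spin(right)): (2, 8) facing N
step 5 (spin(right)): (2, 8) facing E
minimal: 5 command(s), checked below 5.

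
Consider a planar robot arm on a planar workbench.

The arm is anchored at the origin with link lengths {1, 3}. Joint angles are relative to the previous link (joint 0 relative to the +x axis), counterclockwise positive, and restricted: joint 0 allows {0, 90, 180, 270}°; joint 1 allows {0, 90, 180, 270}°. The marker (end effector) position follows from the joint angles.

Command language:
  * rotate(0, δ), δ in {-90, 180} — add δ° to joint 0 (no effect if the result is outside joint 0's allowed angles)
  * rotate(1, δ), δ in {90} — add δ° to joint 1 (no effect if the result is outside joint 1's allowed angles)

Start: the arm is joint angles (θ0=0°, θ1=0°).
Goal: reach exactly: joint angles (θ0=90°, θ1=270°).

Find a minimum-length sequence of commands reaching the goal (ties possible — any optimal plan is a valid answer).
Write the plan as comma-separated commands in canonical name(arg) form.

rotate(0, 180), rotate(1, 90), rotate(1, 90), rotate(1, 90), rotate(0, -90)

initial: joint angles (θ0=0°, θ1=0°)
t=1 rotate(0, 180) ⇒ joint angles (θ0=180°, θ1=0°)
t=2 rotate(1, 90) ⇒ joint angles (θ0=180°, θ1=90°)
t=3 rotate(1, 90) ⇒ joint angles (θ0=180°, θ1=180°)
t=4 rotate(1, 90) ⇒ joint angles (θ0=180°, θ1=270°)
t=5 rotate(0, -90) ⇒ joint angles (θ0=90°, θ1=270°)
no 4-step plan works, so 5 is optimal.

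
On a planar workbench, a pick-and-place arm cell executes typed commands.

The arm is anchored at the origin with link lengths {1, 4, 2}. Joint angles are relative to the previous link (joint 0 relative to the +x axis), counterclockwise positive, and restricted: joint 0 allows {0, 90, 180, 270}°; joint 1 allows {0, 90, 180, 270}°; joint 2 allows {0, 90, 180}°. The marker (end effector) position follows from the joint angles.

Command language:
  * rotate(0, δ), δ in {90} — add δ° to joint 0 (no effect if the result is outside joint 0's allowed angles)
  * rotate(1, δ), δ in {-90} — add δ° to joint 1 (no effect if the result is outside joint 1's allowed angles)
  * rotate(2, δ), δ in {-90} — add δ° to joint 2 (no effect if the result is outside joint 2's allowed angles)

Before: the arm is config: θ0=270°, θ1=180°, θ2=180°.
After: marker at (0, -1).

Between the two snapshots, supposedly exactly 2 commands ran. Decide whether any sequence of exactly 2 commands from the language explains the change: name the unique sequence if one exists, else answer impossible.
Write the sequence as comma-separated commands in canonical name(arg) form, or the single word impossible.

start: config: θ0=270°, θ1=180°, θ2=180°
t=1 rotate(0, 90) ⇒ config: θ0=0°, θ1=180°, θ2=180°
t=2 rotate(0, 90) ⇒ config: θ0=90°, θ1=180°, θ2=180°
no other 2-command option fits: unique.

rotate(0, 90), rotate(0, 90)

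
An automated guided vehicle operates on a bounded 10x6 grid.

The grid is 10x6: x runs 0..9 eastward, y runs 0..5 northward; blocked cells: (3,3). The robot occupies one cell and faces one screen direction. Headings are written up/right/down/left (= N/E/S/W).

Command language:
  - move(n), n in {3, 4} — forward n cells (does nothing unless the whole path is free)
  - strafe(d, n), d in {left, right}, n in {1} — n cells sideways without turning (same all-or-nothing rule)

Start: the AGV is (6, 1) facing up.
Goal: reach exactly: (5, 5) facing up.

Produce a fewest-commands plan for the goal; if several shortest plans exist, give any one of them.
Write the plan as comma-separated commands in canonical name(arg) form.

move(4), strafe(left, 1)

initial: (6, 1) facing up
t=1 move(4) ⇒ (6, 5) facing up
t=2 strafe(left, 1) ⇒ (5, 5) facing up
shorter routes all fall short; 2 is best.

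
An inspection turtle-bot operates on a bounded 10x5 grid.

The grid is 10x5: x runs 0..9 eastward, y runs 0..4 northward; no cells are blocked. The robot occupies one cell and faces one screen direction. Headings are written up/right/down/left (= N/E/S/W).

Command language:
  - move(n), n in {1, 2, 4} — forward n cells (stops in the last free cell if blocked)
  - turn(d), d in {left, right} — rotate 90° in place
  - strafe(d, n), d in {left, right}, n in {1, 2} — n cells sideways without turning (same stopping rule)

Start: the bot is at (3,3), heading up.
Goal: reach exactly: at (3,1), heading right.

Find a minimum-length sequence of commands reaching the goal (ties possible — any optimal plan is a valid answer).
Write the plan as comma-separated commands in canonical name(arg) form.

turn(right), strafe(right, 2)

start: at (3,3), heading up
t=1 turn(right) ⇒ at (3,3), heading right
t=2 strafe(right, 2) ⇒ at (3,1), heading right
no 1-step plan works, so 2 is optimal.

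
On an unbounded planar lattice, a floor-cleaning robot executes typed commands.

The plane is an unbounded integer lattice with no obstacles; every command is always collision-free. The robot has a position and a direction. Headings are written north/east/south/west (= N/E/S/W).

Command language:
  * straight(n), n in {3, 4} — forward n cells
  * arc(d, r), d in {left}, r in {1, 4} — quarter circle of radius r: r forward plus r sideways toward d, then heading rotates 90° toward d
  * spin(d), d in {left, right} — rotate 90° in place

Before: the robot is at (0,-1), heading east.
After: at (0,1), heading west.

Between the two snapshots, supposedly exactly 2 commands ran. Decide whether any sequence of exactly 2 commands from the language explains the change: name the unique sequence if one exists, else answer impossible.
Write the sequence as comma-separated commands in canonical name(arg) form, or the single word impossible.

arc(left, 1), arc(left, 1)

key: cell and facing (now W) both changed — the 2 commands mix motion and turning
t0: at (0,-1), heading east
[1] after arc(left, 1): at (1,0), heading north
[2] after arc(left, 1): at (0,1), heading west
no other 2-command option fits: unique.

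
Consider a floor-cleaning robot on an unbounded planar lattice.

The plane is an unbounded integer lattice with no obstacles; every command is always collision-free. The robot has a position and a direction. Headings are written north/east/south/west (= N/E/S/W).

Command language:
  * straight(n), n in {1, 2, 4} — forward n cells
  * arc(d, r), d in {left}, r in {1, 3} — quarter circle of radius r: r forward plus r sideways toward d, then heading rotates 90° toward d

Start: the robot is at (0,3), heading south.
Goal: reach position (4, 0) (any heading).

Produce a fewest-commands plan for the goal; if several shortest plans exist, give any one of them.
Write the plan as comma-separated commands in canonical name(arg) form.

arc(left, 3), straight(1)

t0: at (0,3), heading south
[1] after arc(left, 3): at (3,0), heading east
[2] after straight(1): at (4,0), heading east
nothing shorter than 2 reaches the goal.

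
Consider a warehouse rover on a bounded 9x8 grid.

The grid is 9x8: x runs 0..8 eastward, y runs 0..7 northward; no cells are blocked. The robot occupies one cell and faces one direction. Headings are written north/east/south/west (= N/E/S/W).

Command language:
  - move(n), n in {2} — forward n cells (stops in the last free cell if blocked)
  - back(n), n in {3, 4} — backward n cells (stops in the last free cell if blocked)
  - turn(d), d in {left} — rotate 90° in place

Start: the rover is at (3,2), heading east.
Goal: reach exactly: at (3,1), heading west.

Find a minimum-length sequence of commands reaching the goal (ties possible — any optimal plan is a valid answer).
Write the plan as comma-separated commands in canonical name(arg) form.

turn(left), move(2), back(3), turn(left)

initial: at (3,2), heading east
[1] after turn(left): at (3,2), heading north
[2] after move(2): at (3,4), heading north
[3] after back(3): at (3,1), heading north
[4] after turn(left): at (3,1), heading west
no 3-step plan works, so 4 is optimal.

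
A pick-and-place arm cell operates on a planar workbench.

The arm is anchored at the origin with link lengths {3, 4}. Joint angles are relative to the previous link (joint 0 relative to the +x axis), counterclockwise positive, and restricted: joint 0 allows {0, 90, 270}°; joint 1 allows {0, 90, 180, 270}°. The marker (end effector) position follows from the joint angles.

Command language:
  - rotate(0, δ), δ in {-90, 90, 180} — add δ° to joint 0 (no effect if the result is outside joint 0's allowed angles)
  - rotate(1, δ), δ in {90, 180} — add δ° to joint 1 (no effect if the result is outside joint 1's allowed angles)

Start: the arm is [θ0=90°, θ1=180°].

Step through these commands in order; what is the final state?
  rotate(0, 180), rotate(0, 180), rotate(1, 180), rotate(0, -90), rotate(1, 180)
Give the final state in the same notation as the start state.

t0: [θ0=90°, θ1=180°]
1. rotate(0, 180) → [θ0=270°, θ1=180°]
2. rotate(0, 180) → [θ0=90°, θ1=180°]
3. rotate(1, 180) → [θ0=90°, θ1=0°]
4. rotate(0, -90) → [θ0=0°, θ1=0°]
5. rotate(1, 180) → [θ0=0°, θ1=180°]

[θ0=0°, θ1=180°]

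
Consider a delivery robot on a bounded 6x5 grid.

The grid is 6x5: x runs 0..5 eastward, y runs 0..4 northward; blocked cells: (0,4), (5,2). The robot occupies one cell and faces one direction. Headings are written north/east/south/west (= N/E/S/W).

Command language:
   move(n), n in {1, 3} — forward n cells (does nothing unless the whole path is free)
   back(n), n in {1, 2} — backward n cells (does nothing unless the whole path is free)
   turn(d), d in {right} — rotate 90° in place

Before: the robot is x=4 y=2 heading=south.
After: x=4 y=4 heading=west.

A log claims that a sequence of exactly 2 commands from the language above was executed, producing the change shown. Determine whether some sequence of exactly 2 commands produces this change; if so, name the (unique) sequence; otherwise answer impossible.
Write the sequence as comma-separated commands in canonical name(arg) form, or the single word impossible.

key: cell and facing (now W) both changed — the 2 commands mix motion and turning
start: x=4 y=2 heading=south
step 1 (back(2)): x=4 y=4 heading=south
step 2 (turn(right)): x=4 y=4 heading=west
no other 2-command option fits: unique.

back(2), turn(right)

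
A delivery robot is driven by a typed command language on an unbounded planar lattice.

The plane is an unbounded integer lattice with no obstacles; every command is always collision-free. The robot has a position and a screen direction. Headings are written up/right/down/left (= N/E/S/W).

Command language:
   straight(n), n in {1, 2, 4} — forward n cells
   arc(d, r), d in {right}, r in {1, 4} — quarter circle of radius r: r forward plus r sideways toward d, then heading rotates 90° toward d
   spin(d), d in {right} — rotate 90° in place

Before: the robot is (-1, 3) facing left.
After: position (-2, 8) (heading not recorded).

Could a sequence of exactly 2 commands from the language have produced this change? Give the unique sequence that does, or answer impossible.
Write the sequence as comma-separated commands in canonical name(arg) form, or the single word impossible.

arc(right, 1), straight(4)

key: running straight(4) before arc(right, 1) would end elsewhere — order is forced
initial: (-1, 3) facing left
t=1 arc(right, 1) ⇒ (-2, 4) facing up
t=2 straight(4) ⇒ (-2, 8) facing up
no other 2-command option fits: unique.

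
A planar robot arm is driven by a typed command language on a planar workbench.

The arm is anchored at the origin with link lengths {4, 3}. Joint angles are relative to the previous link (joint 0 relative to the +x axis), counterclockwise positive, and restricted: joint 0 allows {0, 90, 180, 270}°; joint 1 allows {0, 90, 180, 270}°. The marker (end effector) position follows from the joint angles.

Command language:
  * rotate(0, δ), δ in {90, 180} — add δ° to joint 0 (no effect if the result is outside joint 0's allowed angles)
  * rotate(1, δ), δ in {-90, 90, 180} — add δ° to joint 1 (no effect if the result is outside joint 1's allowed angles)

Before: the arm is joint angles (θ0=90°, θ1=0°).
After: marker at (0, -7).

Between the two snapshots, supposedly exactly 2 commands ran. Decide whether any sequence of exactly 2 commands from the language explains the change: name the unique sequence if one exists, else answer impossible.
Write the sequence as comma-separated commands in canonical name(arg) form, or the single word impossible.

rotate(0, 90), rotate(0, 90)

initial: joint angles (θ0=90°, θ1=0°)
t=1 rotate(0, 90) ⇒ joint angles (θ0=180°, θ1=0°)
t=2 rotate(0, 90) ⇒ joint angles (θ0=270°, θ1=0°)
uniquely the one of 25 2-step routes that fits.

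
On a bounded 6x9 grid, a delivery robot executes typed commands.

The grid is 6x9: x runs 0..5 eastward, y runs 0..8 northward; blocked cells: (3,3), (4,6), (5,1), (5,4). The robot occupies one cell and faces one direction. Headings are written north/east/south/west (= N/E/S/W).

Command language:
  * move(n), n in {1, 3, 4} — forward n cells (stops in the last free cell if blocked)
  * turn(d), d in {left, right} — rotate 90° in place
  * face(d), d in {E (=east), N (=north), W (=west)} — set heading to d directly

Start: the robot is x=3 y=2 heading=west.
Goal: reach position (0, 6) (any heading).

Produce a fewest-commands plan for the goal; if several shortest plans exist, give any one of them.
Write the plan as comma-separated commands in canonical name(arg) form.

move(3), face(N), move(4)

begin: x=3 y=2 heading=west
step 1 (move(3)): x=0 y=2 heading=west
step 2 (face(N)): x=0 y=2 heading=north
step 3 (move(4)): x=0 y=6 heading=north
no 2-step plan works, so 3 is optimal.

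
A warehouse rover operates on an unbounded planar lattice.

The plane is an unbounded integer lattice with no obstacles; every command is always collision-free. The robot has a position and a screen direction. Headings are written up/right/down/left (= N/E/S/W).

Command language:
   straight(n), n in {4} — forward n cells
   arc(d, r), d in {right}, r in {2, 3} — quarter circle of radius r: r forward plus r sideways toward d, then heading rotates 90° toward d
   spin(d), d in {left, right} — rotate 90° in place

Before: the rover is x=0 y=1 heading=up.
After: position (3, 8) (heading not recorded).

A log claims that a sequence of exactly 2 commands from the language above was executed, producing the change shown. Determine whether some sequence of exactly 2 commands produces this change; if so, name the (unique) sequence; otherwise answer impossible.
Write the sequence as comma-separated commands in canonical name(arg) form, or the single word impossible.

key: running arc(right, 3) before straight(4) would end elsewhere — order is forced
begin: x=0 y=1 heading=up
[1] after straight(4): x=0 y=5 heading=up
[2] after arc(right, 3): x=3 y=8 heading=right
no other 2-command option fits: unique.

straight(4), arc(right, 3)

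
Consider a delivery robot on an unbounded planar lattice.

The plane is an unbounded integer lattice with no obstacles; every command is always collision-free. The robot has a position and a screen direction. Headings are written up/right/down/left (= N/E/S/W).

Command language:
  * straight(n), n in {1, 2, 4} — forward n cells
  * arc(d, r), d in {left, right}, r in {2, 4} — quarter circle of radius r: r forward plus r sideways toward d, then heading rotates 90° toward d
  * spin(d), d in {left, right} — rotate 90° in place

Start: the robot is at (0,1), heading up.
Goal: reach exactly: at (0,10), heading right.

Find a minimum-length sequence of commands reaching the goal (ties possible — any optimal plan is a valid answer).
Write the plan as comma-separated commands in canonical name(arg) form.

from: at (0,1), heading up
t=1 arc(left, 4) ⇒ at (-4,5), heading left
t=2 spin(right) ⇒ at (-4,5), heading up
t=3 straight(1) ⇒ at (-4,6), heading up
t=4 arc(right, 4) ⇒ at (0,10), heading right
shorter routes all fall short; 4 is best.

arc(left, 4), spin(right), straight(1), arc(right, 4)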